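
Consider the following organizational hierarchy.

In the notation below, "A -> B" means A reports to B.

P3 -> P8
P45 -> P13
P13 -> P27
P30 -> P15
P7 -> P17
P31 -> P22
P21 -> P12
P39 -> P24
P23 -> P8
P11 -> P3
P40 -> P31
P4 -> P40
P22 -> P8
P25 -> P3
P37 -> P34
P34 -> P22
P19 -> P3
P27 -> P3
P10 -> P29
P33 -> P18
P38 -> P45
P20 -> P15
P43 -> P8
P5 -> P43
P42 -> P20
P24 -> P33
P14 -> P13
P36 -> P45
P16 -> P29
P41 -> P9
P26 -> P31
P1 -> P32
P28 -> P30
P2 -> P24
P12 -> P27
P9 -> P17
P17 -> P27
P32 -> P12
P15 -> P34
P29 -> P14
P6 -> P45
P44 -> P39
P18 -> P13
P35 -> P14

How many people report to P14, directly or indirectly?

P14 directly manages P29, P35. Under P29: P16, P10 (2). P35 has no reports. So P14's organization is 2 direct reports plus everyone under them: 3 + 1 = 4.

4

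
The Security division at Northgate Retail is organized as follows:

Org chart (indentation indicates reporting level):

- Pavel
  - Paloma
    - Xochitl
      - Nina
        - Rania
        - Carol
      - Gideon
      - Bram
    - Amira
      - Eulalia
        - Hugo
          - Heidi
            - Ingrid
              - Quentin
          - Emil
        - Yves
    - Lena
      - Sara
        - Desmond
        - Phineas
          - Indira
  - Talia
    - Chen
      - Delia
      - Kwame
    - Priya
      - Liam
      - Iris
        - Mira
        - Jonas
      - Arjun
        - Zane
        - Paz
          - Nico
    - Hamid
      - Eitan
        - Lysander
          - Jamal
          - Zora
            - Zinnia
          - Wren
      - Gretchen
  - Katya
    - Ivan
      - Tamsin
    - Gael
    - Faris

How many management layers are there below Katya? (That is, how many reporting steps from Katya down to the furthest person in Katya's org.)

2

The longest chain under Katya runs Katya → Ivan → Tamsin, which is 2 levels below Katya.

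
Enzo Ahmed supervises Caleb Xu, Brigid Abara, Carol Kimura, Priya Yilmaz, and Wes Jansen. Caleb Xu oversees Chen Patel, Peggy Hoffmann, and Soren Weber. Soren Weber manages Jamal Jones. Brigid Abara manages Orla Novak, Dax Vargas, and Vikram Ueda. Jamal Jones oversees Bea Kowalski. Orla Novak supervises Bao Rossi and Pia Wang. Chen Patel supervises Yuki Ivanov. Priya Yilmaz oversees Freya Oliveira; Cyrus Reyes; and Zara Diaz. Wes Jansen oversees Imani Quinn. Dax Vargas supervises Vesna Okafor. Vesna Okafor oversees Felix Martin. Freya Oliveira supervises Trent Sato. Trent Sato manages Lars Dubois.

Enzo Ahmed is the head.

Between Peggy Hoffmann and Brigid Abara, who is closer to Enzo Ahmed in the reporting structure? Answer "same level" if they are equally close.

Brigid Abara

Peggy Hoffmann is 2 levels below Enzo Ahmed; Brigid Abara is 1. Brigid Abara is higher.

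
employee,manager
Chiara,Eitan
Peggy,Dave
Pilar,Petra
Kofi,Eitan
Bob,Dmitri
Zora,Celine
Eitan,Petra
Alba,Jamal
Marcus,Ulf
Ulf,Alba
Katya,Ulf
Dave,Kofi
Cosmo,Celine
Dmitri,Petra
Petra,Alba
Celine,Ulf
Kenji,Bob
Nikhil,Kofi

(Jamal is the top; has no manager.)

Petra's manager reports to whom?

Petra reports to Alba, and Alba reports to Jamal. So Petra's skip-level manager is Jamal.

Jamal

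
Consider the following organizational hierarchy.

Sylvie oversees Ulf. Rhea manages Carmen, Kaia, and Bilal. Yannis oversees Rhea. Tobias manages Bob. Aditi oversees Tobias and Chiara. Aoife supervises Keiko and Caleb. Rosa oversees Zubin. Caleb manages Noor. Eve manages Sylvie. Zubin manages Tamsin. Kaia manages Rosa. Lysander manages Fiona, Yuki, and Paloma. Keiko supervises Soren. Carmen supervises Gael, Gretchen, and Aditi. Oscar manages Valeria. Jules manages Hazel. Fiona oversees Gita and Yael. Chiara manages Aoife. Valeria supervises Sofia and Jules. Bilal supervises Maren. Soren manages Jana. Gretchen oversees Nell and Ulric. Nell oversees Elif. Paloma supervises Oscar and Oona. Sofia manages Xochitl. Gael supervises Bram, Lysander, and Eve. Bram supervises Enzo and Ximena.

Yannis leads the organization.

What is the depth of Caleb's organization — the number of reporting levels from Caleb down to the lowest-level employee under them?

1

The longest chain under Caleb runs Caleb → Noor, which is 1 level below Caleb.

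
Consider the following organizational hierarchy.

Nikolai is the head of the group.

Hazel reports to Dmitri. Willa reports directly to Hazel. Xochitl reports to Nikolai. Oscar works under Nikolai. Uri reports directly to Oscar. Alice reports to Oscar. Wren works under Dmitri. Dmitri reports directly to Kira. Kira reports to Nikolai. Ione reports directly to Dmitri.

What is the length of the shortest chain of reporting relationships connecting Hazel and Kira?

2

Hazel is in Kira's organization: the chain from Hazel up to Kira is Hazel → Dmitri → Kira, which is 2 links.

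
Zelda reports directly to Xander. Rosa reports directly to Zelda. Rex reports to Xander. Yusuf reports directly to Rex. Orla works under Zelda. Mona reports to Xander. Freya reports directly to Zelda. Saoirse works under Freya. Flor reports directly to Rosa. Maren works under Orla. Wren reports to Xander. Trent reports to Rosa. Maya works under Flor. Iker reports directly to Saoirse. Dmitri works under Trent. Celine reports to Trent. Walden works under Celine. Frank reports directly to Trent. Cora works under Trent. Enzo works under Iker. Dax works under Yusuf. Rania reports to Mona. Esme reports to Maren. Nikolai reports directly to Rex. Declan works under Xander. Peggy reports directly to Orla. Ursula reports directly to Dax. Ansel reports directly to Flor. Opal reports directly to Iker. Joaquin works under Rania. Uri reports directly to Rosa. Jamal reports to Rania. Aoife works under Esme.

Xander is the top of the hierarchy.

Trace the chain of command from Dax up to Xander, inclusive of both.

Dax reports to Yusuf. Yusuf reports to Rex. Rex reports to Xander. Xander is at the top.

Dax -> Yusuf -> Rex -> Xander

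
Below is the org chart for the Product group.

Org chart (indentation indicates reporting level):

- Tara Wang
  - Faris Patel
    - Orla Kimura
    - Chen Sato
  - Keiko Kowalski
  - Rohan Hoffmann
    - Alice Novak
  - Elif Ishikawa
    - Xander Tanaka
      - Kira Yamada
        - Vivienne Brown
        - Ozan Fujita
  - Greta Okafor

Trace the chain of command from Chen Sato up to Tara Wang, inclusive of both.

Chen Sato reports to Faris Patel. Faris Patel reports to Tara Wang. Tara Wang is at the top.

Chen Sato -> Faris Patel -> Tara Wang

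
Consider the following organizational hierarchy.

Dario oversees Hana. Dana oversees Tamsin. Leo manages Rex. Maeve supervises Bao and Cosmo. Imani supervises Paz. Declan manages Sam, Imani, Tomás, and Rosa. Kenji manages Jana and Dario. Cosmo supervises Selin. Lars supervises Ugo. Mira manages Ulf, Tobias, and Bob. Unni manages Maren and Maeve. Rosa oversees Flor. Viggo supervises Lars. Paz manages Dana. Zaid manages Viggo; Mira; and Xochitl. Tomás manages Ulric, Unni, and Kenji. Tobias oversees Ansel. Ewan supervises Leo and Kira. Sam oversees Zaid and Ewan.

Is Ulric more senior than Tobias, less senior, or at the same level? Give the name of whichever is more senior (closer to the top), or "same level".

Ulric

Ulric is 2 levels below Declan; Tobias is 4. Ulric is higher.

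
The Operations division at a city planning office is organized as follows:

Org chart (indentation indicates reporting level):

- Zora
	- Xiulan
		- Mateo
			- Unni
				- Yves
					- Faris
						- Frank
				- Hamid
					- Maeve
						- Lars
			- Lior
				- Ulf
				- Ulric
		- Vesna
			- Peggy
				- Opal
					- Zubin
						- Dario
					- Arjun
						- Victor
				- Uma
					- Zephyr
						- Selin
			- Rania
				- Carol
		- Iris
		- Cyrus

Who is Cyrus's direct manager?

Cyrus reports directly to Xiulan.

Xiulan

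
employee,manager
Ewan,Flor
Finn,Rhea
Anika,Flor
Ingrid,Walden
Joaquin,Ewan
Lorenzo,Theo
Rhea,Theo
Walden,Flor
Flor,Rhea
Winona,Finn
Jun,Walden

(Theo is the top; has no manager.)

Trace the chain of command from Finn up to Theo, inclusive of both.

Finn -> Rhea -> Theo

Finn reports to Rhea. Rhea reports to Theo. Theo is at the top.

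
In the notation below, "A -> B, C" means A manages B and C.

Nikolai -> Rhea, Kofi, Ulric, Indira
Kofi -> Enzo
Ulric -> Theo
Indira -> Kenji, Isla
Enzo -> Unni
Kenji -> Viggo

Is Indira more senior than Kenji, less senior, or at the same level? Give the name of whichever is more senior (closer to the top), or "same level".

Indira is 1 level below Nikolai; Kenji is 2. Indira is higher.

Indira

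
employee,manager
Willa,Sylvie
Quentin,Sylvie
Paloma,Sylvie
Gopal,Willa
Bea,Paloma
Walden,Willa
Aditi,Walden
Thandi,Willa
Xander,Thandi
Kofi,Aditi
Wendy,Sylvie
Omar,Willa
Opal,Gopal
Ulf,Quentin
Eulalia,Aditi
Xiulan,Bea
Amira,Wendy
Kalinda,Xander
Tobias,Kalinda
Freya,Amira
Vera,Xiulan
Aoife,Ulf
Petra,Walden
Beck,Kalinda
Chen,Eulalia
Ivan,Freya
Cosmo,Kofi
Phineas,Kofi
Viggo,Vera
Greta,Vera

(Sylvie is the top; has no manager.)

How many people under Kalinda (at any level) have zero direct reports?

The people in Kalinda's organization with no one reporting to them are Beck, Tobias. That is 2.

2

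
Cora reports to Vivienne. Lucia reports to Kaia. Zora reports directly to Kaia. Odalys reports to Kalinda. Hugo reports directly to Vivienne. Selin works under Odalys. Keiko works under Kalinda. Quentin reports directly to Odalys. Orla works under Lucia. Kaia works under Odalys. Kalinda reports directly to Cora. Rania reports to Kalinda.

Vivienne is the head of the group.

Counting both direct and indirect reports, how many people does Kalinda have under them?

9

Kalinda directly manages Odalys, Rania, Keiko. Under Odalys: Selin, Quentin, Kaia, Lucia, Orla, Zora (6). Rania has no reports. Keiko has no reports. So Kalinda's organization is 3 direct reports plus everyone under them: 7 + 1 + 1 = 9.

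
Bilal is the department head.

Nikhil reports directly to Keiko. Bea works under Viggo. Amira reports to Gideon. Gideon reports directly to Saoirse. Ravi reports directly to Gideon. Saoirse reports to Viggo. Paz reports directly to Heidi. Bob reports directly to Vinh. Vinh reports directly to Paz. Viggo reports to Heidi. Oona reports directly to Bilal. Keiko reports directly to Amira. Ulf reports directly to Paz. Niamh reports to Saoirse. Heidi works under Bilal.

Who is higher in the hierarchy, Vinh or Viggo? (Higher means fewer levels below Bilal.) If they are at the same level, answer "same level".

Viggo

Vinh is 3 levels below Bilal; Viggo is 2. Viggo is higher.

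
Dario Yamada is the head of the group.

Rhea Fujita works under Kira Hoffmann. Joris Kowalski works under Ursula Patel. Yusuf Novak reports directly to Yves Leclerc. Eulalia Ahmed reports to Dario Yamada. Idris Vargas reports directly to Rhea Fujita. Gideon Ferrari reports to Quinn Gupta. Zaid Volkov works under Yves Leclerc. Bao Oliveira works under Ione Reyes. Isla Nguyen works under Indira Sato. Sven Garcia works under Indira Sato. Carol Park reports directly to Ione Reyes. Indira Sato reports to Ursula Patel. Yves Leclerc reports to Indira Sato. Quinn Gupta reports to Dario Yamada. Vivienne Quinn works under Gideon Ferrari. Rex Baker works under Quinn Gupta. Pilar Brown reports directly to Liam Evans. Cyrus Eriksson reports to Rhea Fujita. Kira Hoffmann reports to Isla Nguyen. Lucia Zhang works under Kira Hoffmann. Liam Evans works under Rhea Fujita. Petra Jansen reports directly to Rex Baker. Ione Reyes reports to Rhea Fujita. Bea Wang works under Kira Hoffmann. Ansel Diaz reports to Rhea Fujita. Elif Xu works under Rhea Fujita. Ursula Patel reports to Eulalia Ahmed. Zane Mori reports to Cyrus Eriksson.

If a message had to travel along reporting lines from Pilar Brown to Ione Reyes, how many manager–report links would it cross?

3

Pilar Brown is 2 levels below Rhea Fujita, and Ione Reyes is 1 level below Rhea Fujita (their lowest common manager). The shortest path runs up from Pilar Brown to Rhea Fujita and back down to Ione Reyes: 2 + 1 = 3 links.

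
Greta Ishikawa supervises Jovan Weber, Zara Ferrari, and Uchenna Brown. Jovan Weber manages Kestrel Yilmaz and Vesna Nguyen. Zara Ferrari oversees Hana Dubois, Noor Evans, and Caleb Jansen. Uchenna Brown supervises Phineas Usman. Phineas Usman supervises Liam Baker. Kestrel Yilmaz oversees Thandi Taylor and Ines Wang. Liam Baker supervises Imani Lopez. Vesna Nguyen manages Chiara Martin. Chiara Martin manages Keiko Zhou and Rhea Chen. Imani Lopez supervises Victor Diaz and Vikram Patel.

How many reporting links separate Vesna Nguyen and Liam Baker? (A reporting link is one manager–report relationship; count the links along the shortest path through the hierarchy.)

Vesna Nguyen is 2 levels below Greta Ishikawa, and Liam Baker is 3 levels below Greta Ishikawa (their lowest common manager). The shortest path runs up from Vesna Nguyen to Greta Ishikawa and back down to Liam Baker: 2 + 3 = 5 links.

5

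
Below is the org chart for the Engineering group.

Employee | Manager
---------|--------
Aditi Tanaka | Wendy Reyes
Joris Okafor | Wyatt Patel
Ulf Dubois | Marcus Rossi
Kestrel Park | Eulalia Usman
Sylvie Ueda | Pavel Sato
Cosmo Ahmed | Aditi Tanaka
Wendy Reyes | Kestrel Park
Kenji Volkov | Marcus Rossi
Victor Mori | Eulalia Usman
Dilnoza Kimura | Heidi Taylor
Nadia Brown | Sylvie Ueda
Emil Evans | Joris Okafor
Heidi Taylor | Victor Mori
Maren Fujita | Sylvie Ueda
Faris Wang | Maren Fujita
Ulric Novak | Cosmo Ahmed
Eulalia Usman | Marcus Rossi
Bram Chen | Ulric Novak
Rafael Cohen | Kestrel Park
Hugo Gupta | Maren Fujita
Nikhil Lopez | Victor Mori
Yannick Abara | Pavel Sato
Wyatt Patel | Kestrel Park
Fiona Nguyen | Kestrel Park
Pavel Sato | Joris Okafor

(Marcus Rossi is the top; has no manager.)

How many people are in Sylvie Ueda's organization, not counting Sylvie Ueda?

4

Sylvie Ueda directly manages Maren Fujita, Nadia Brown. Under Maren Fujita: Faris Wang, Hugo Gupta (2). Nadia Brown has no reports. So Sylvie Ueda's organization is 2 direct reports plus everyone under them: 3 + 1 = 4.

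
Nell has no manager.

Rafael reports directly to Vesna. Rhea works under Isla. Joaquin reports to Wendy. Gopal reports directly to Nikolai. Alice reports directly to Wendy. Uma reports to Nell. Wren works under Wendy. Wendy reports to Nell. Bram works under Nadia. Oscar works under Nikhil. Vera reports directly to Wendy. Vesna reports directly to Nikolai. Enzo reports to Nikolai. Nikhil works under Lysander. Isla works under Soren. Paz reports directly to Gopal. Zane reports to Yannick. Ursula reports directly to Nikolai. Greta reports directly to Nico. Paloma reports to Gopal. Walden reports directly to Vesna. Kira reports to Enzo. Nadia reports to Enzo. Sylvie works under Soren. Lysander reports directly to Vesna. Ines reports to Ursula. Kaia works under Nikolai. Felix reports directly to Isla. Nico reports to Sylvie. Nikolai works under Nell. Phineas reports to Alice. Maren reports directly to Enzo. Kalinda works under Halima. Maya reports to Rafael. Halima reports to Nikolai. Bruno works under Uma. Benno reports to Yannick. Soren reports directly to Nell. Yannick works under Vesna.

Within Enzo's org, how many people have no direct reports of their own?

The people in Enzo's organization with no one reporting to them are Kira, Bram, Maren. That is 3.

3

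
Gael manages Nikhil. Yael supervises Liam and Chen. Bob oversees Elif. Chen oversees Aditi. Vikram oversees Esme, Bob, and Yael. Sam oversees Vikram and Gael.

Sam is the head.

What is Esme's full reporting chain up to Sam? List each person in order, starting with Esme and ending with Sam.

Esme reports to Vikram. Vikram reports to Sam. Sam is at the top.

Esme -> Vikram -> Sam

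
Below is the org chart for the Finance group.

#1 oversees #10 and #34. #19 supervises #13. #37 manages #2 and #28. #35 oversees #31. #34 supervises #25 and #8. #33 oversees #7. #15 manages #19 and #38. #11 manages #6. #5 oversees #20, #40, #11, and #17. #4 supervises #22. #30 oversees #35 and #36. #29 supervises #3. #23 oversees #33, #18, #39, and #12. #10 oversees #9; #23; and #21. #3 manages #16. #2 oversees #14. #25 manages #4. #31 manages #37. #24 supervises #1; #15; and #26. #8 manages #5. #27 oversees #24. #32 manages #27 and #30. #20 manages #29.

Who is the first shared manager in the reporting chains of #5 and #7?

#5's chain of managers is #8, #34, #1, #24, #27, #32. #7's chain of managers is #33, #23, #10, #1, #24, #27, #32. The first manager that appears in both chains is #1.

#1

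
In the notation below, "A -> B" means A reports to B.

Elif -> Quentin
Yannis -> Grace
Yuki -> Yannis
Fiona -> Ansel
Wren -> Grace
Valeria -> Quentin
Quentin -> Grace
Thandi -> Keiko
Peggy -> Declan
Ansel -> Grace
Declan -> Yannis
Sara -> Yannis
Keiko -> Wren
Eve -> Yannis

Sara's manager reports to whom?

Grace

Sara reports to Yannis, and Yannis reports to Grace. So Sara's skip-level manager is Grace.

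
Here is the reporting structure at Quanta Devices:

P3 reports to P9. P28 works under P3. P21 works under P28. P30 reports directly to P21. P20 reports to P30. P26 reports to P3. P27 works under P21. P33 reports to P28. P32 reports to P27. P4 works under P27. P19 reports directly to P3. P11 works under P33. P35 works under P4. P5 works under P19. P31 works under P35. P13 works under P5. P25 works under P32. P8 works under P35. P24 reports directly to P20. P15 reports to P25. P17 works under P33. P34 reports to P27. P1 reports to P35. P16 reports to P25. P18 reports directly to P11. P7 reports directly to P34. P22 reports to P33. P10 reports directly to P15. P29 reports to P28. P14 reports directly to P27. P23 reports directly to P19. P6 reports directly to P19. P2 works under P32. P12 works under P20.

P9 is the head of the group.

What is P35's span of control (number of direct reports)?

P35 directly manages P31, P8, P1. That is 3 direct reports.

3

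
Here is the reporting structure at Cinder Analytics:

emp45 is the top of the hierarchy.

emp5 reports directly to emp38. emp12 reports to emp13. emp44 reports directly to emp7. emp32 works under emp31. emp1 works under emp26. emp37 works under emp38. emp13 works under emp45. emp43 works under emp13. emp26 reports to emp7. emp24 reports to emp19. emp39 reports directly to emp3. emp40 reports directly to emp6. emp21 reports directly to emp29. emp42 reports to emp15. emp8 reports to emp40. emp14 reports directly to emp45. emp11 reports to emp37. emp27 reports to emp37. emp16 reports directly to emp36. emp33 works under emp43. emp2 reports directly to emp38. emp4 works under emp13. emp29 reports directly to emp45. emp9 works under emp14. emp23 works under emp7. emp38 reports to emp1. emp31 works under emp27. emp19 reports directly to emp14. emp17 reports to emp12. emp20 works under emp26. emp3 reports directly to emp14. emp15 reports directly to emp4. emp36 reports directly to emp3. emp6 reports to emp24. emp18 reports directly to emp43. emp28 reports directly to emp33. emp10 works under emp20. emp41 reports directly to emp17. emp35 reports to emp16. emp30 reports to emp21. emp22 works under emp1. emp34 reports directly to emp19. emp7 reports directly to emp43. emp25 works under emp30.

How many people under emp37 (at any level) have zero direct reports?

The people in emp37's organization with no one reporting to them are emp11, emp32. That is 2.

2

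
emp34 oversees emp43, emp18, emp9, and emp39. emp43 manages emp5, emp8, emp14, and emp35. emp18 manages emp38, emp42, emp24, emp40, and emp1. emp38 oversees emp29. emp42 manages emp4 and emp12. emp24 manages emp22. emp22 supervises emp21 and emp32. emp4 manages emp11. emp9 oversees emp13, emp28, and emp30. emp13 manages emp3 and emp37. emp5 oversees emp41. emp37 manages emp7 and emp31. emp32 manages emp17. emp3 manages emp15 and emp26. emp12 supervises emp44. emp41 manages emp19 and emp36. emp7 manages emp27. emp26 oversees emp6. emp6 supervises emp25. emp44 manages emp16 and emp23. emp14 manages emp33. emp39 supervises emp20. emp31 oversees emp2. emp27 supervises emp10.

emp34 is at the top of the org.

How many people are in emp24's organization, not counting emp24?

emp24 directly manages emp22. Under emp22: emp21, emp32, emp17 (3). That's 4 in total.

4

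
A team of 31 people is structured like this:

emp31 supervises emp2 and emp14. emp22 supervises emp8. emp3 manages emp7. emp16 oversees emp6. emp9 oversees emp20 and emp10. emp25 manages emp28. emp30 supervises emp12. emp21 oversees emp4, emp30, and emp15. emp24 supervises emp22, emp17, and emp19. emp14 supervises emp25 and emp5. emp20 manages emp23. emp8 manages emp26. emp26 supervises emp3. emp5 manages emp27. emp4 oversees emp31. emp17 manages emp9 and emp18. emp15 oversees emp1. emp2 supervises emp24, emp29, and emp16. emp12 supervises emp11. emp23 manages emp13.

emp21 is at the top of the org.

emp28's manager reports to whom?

emp28 reports to emp25, and emp25 reports to emp14. So emp28's skip-level manager is emp14.

emp14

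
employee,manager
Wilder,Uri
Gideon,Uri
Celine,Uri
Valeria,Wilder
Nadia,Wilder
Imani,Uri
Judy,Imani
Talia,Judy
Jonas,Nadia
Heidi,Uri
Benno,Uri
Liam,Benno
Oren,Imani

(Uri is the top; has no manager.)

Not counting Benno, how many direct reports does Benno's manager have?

Benno reports to Uri. Uri's other direct reports are Wilder, Gideon, Celine, Imani, Heidi — 5 peers.

5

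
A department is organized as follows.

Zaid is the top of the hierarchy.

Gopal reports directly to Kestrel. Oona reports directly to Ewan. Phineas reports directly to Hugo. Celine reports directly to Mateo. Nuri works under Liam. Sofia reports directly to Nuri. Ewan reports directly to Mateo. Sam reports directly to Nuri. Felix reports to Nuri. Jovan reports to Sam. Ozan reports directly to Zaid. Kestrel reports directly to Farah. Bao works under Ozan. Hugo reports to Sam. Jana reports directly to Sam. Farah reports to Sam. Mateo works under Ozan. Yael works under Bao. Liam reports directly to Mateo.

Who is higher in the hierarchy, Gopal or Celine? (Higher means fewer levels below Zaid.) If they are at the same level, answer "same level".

Gopal is 8 levels below Zaid; Celine is 3. Celine is higher.

Celine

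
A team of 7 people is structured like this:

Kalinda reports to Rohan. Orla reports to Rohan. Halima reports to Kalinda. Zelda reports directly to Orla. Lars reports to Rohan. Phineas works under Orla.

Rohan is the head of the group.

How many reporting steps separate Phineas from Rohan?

2

Chain from Phineas up to Rohan: Phineas → Orla → Rohan. That is 2 steps up, so Phineas is 2 levels below Rohan.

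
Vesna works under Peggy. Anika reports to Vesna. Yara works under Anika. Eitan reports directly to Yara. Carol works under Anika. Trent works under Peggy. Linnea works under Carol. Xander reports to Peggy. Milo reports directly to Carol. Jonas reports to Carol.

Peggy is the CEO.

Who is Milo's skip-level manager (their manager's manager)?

Anika

Milo reports to Carol, and Carol reports to Anika. So Milo's skip-level manager is Anika.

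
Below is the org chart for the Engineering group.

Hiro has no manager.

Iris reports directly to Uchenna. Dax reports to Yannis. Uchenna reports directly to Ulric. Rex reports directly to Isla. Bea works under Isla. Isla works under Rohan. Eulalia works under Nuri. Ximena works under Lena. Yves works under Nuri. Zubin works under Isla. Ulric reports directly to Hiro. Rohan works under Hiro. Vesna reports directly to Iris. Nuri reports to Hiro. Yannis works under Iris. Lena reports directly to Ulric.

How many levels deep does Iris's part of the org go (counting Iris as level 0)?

The longest chain under Iris runs Iris → Yannis → Dax, which is 2 levels below Iris.

2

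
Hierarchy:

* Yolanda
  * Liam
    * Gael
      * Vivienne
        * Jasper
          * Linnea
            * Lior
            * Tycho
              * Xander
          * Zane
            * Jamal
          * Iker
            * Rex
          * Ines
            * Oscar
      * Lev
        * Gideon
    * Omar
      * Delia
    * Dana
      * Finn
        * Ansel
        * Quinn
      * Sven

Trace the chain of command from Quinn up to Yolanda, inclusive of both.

Quinn -> Finn -> Dana -> Liam -> Yolanda

Quinn reports to Finn. Finn reports to Dana. Dana reports to Liam. Liam reports to Yolanda. Yolanda is at the top.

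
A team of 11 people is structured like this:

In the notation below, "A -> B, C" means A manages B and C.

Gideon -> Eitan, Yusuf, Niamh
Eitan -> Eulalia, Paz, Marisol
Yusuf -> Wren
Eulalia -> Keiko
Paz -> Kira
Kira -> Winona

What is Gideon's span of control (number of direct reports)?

Gideon directly manages Eitan, Yusuf, Niamh. That is 3 direct reports.

3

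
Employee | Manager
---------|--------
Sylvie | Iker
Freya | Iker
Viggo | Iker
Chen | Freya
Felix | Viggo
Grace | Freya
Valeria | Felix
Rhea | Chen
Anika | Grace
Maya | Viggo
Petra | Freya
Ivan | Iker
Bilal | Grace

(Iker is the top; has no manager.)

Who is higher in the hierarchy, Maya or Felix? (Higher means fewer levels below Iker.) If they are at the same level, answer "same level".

Both Maya and Felix are 2 levels below Iker.

same level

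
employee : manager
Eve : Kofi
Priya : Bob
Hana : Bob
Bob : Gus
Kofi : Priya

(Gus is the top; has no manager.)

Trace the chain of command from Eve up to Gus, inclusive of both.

Eve reports to Kofi. Kofi reports to Priya. Priya reports to Bob. Bob reports to Gus. Gus is at the top.

Eve -> Kofi -> Priya -> Bob -> Gus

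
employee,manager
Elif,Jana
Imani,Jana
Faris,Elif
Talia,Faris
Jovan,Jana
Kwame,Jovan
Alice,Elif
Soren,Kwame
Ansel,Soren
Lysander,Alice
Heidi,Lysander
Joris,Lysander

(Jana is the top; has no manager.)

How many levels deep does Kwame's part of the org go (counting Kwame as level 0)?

2

The longest chain under Kwame runs Kwame → Soren → Ansel, which is 2 levels below Kwame.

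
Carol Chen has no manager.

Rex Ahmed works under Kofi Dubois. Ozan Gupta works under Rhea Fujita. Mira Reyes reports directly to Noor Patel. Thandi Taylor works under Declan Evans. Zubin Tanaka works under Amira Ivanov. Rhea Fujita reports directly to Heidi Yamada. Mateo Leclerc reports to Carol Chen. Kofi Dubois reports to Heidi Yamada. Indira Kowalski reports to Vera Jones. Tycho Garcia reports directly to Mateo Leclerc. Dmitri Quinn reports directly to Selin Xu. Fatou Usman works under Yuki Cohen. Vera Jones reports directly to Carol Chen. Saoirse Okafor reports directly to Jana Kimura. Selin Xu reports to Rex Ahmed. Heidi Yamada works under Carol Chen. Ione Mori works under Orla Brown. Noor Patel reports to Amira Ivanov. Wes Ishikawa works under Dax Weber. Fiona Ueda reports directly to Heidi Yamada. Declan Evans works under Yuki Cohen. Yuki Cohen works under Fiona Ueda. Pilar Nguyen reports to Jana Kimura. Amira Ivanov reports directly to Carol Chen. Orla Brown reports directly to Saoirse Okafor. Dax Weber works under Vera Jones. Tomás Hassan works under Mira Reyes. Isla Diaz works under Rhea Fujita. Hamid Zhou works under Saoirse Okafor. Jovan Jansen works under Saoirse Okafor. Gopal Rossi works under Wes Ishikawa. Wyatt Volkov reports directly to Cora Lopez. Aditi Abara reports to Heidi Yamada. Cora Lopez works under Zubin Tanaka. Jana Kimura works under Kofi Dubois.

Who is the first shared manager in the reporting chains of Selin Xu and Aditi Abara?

Selin Xu's chain of managers is Rex Ahmed, Kofi Dubois, Heidi Yamada, Carol Chen. Aditi Abara's chain of managers is Heidi Yamada, Carol Chen. The first manager that appears in both chains is Heidi Yamada.

Heidi Yamada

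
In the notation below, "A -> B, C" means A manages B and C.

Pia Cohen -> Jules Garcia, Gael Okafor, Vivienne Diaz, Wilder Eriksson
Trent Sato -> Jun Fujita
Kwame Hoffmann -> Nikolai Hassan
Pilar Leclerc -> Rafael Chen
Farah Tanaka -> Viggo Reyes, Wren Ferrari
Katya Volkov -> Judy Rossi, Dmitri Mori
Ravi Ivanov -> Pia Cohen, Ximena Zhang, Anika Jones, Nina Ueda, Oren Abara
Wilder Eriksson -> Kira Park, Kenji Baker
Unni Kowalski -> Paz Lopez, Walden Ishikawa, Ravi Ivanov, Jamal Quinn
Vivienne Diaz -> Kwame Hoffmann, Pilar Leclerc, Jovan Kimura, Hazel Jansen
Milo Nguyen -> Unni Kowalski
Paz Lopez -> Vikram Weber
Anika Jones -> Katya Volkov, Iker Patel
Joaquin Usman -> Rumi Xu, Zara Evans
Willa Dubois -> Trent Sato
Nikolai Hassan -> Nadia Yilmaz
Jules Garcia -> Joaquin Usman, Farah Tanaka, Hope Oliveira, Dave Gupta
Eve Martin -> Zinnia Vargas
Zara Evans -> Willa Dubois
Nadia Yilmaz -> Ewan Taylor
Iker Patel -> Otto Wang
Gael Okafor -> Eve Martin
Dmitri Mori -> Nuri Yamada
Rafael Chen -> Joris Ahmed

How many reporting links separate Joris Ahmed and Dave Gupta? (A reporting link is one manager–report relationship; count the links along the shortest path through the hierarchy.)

Joris Ahmed is 4 levels below Pia Cohen, and Dave Gupta is 2 levels below Pia Cohen (their lowest common manager). The shortest path runs up from Joris Ahmed to Pia Cohen and back down to Dave Gupta: 4 + 2 = 6 links.

6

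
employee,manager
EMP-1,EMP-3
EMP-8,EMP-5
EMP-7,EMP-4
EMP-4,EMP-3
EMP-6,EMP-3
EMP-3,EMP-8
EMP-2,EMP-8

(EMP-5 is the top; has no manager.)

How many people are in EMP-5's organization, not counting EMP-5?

7

EMP-5 directly manages EMP-8. Under EMP-8: EMP-2, EMP-3, EMP-6, EMP-1, EMP-4, EMP-7 (6). That's 7 in total.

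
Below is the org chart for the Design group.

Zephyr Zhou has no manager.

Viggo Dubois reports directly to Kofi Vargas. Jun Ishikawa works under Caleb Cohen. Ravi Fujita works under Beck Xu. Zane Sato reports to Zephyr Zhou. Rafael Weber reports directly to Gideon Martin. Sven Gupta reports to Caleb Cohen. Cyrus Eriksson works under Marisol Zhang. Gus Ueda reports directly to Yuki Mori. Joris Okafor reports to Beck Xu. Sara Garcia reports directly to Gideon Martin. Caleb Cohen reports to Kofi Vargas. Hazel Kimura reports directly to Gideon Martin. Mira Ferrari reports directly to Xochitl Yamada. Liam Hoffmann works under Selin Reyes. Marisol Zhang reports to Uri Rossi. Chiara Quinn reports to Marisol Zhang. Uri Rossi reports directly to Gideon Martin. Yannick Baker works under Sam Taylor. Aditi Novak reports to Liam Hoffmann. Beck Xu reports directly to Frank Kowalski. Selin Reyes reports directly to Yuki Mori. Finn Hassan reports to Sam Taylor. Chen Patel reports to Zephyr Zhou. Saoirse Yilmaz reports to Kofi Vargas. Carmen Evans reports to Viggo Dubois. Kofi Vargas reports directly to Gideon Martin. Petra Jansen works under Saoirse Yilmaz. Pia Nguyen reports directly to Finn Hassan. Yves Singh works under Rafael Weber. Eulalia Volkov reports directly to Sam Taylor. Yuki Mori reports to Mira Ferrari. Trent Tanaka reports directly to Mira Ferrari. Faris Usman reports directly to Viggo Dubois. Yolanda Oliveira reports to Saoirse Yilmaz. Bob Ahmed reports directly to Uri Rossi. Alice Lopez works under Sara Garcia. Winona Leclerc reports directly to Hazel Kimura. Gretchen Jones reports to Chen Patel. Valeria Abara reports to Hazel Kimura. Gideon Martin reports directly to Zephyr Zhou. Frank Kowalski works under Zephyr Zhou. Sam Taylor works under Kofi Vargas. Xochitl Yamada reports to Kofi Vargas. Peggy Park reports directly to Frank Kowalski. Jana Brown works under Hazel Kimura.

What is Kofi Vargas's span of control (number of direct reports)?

5

Kofi Vargas directly manages Xochitl Yamada, Caleb Cohen, Sam Taylor, Saoirse Yilmaz, Viggo Dubois. That is 5 direct reports.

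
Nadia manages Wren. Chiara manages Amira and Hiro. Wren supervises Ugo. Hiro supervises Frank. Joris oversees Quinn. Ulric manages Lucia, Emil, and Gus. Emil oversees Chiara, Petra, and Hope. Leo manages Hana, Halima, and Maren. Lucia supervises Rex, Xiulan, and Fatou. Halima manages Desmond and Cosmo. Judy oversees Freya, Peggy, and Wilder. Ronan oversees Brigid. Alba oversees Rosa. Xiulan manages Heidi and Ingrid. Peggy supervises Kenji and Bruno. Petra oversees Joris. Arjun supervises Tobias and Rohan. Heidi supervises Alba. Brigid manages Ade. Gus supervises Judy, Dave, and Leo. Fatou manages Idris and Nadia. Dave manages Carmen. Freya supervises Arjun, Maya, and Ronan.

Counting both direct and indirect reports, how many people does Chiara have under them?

3

Chiara directly manages Amira, Hiro. Amira has no reports. Under Hiro: Frank (1). So Chiara's organization is 2 direct reports plus everyone under them: 1 + 2 = 3.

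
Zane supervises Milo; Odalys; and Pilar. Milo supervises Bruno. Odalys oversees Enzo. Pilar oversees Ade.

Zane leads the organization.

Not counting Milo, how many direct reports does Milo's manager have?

2

Milo reports to Zane. Zane's other direct reports are Odalys, Pilar — 2 peers.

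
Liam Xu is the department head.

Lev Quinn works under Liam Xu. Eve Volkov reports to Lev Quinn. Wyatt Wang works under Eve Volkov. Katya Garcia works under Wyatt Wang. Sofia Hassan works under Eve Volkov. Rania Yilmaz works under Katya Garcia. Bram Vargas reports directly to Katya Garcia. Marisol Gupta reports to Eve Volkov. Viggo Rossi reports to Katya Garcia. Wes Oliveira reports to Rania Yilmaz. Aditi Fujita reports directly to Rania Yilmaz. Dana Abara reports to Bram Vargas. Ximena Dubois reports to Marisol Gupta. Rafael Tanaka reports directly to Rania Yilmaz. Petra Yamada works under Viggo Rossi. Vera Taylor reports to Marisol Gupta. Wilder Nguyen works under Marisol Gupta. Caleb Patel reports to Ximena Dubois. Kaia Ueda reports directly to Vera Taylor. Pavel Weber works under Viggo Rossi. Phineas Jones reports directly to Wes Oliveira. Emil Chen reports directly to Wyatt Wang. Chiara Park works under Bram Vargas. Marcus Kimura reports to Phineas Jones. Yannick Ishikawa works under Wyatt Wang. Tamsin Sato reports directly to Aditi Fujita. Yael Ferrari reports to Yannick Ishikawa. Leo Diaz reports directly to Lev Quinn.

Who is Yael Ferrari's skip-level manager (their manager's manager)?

Yael Ferrari reports to Yannick Ishikawa, and Yannick Ishikawa reports to Wyatt Wang. So Yael Ferrari's skip-level manager is Wyatt Wang.

Wyatt Wang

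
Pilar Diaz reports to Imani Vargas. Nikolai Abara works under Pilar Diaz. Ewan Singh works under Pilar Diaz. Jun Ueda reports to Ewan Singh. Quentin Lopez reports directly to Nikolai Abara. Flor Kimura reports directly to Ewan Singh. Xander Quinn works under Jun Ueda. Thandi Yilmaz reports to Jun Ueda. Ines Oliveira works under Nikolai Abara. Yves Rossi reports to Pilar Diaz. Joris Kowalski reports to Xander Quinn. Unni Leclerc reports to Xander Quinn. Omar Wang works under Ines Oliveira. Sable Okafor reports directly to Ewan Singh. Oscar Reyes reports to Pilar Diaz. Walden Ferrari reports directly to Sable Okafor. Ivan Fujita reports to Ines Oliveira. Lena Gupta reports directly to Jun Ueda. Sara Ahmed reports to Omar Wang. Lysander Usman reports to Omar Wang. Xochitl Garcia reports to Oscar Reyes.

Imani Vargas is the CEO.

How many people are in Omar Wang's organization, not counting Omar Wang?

Omar Wang directly manages Sara Ahmed, Lysander Usman. Sara Ahmed has no reports. Lysander Usman has no reports. So Omar Wang's organization is 2 direct reports plus everyone under them: 1 + 1 = 2.

2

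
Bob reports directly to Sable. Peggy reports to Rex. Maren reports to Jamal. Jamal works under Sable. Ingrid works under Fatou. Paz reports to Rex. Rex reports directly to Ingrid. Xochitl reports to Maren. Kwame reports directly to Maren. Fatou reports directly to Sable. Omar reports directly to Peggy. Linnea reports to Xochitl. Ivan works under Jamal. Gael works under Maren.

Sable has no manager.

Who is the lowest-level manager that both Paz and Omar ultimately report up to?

Paz's chain of managers is Rex, Ingrid, Fatou, Sable. Omar's chain of managers is Peggy, Rex, Ingrid, Fatou, Sable. The first manager that appears in both chains is Rex.

Rex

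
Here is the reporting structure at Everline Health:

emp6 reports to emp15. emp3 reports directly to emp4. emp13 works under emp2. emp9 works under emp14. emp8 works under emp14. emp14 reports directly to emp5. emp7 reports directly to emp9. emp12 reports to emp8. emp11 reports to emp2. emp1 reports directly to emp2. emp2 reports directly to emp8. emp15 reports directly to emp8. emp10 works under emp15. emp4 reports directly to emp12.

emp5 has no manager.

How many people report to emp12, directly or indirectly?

2

emp12 directly manages emp4. Under emp4: emp3 (1). That's 2 in total.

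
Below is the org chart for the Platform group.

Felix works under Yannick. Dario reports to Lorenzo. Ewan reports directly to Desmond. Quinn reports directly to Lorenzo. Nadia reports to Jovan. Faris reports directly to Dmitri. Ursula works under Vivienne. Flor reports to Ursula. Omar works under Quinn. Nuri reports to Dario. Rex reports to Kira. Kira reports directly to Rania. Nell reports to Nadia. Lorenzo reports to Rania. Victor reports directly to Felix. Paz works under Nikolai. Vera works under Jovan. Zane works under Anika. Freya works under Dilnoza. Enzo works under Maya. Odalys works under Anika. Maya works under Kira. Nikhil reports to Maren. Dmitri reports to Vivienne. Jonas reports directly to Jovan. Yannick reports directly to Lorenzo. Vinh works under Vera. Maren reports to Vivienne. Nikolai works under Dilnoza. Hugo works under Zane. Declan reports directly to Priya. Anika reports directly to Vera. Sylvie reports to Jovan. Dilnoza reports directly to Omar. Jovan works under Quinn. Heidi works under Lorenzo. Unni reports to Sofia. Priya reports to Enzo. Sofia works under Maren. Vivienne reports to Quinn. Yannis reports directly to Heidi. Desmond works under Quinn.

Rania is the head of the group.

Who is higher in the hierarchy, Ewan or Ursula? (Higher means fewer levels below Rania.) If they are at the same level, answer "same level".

same level

Both Ewan and Ursula are 4 levels below Rania.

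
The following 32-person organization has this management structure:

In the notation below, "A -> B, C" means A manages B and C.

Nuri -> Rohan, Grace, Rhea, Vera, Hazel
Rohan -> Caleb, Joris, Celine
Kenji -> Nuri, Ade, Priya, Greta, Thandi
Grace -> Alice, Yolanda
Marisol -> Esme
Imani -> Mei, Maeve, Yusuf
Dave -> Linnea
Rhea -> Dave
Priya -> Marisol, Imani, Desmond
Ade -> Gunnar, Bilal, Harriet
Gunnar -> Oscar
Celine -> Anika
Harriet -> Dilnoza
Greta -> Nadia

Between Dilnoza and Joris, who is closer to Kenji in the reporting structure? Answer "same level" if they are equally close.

Both Dilnoza and Joris are 3 levels below Kenji.

same level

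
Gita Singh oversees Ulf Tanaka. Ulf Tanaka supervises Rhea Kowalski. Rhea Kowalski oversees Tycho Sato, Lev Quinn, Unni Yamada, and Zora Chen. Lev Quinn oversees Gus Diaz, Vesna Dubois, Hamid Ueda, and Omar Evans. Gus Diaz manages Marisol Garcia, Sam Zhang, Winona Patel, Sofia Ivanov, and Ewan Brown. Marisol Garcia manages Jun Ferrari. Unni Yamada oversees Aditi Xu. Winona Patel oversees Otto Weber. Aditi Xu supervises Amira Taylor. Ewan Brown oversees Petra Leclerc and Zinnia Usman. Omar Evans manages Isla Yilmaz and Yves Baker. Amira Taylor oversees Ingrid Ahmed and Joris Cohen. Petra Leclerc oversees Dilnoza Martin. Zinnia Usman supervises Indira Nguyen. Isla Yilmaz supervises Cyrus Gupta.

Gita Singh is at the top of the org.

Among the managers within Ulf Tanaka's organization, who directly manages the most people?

Gus Diaz

Direct-report counts within Ulf Tanaka's organization: Ulf Tanaka has 1; Rhea Kowalski has 4; Unni Yamada has 1; Aditi Xu has 1; Amira Taylor has 2; Lev Quinn has 4; Omar Evans has 2; Isla Yilmaz has 1; Gus Diaz has 5; Ewan Brown has 2; Zinnia Usman has 1; Petra Leclerc has 1; Winona Patel has 1; Marisol Garcia has 1. The largest is 5, held by Gus Diaz.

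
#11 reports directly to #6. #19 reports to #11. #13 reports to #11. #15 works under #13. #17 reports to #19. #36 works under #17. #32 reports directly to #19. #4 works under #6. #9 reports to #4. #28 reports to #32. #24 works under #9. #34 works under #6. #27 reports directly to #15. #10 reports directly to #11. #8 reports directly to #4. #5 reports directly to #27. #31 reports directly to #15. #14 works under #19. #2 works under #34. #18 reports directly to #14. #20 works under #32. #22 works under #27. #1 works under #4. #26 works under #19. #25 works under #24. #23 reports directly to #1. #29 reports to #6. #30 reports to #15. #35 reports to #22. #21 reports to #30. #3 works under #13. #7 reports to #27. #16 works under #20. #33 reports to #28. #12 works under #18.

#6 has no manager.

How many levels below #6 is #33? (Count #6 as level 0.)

Chain from #33 up to #6: #33 → #28 → #32 → #19 → #11 → #6. That is 5 steps up, so #33 is 5 levels below #6.

5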